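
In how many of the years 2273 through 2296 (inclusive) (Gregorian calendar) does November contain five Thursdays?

November has 30 days; it has five Thursdays when Thursday falls among the first (month-length − 28) days — i.e. when November 1 is one of Thursday/Wednesday.
November 1 by year: 2273:Sat 2274:Sun 2275:Mon 2276:Wed✓ 2277:Thu✓ 2278:Fri 2279:Sat 2280:Mon 2281:Tue 2282:Wed✓ 2283:Thu✓ 2284:Sat 2285:Sun 2286:Mon 2287:Tue 2288:Thu✓ 2289:Fri 2290:Sat 2291:Sun 2292:Tue 2293:Wed✓ 2294:Thu✓ 2295:Fri 2296:Sun
Years with five Thursdays: 2276, 2277, 2282, 2283, 2288, 2293, 2294 → 7.

7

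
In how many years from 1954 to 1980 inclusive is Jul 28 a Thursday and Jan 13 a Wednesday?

1

Check each year's weekday for Jul 28 and Jan 13:
  1954: Wed/Wed  1955: Thu/Thu  1956: Sat/Fri  1957: Sun/Sun  1958: Mon/Mon  1959: Tue/Tue  1960: Thu/Wed ✓  1961: Fri/Fri  1962: Sat/Sat  1963: Sun/Sun  1964: Tue/Mon  1965: Wed/Wed  1966: Thu/Thu  1967: Fri/Fri  1968: Sun/Sat  1969: Mon/Mon  1970: Tue/Tue  1971: Wed/Wed  1972: Fri/Thu  1973: Sat/Sat  1974: Sun/Sun  1975: Mon/Mon  1976: Wed/Tue  1977: Thu/Thu  1978: Fri/Fri  1979: Sat/Sat  1980: Mon/Sun
Both conditions hold in: 1960 — 1.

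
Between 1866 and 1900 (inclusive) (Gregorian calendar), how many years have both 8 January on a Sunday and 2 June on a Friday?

Check each year's weekday for 8 January and 2 June:
  1866: Mon/Sat  1867: Tue/Sun  1868: Wed/Tue  1869: Fri/Wed  1870: Sat/Thu  1871: Sun/Fri ✓  1872: Mon/Sun  1873: Wed/Mon  1874: Thu/Tue  1875: Fri/Wed  1876: Sat/Fri  1877: Mon/Sat  1878: Tue/Sun  1879: Wed/Mon  …(7 more)…  1887: Sat/Thu  1888: Sun/Sat  1889: Tue/Sun  1890: Wed/Mon  1891: Thu/Tue  1892: Fri/Thu  1893: Sun/Fri ✓  1894: Mon/Sat  1895: Tue/Sun  1896: Wed/Tue  1897: Fri/Wed  1898: Sat/Thu  1899: Sun/Fri ✓  1900: Mon/Sat
Both conditions hold in: 1871, 1882, 1893, 1899 — 4.

4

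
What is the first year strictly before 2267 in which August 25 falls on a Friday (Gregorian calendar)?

2265

From one year to the next, a fixed date's weekday advances by 1, or by 2 when a Feb 29 lies between the two dates.
2267: August 25 is Sunday.
2266: Saturday (−1)
2265: Friday (−1)
August 25 falls on a Friday in 2265.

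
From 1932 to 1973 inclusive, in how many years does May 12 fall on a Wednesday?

Track May 12's weekday year by year (advancing +1, or +2 across a Feb 29):
  1932: Thu  1933: Fri (+1)  1934: Sat (+1)  1935: Sun (+1)  1936: Tue (+2)
  1937: Wed (+1) ✓  1938: Thu (+1)  1939: Fri (+1)  1940: Sun (+2)  1941: Mon (+1)
  1942: Tue (+1)  1943: Wed (+1) ✓  1944: Fri (+2)  1945: Sat (+1)  … (14 more years) …
  1960: Thu (+2)  1961: Fri (+1)  1962: Sat (+1)  1963: Sun (+1)  1964: Tue (+2)
  1965: Wed (+1) ✓  1966: Thu (+1)  1967: Fri (+1)  1968: Sun (+2)  1969: Mon (+1)
  1970: Tue (+1)  1971: Wed (+1) ✓  1972: Fri (+2)  1973: Sat (+1)
Wednesday years: 1937, 1943, 1948, 1954, 1965, 1971 — 6 in total.

6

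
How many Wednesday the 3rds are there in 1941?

2

Check the 3rd of each month of 1941: Jan 3: Fri, Feb 3: Mon, Mar 3: Mon, Apr 3: Thu, May 3: Sat, Jun 3: Tue, Jul 3: Thu, Aug 3: Sun, Sep 3: Wed, Oct 3: Fri, Nov 3: Mon, Dec 3: Wed.
Wednesday occurs in September, December — 2 months.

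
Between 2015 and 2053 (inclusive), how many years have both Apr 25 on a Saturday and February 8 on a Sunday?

4

Check each year's weekday for Apr 25 and February 8:
  2015: Sat/Sun ✓  2016: Mon/Mon  2017: Tue/Wed  2018: Wed/Thu  2019: Thu/Fri  2020: Sat/Sat  2021: Sun/Mon  2022: Mon/Tue  2023: Tue/Wed  2024: Thu/Thu  2025: Fri/Sat  2026: Sat/Sun ✓  2027: Sun/Mon  2028: Tue/Tue  …(11 more)…  2040: Wed/Wed  2041: Thu/Fri  2042: Fri/Sat  2043: Sat/Sun ✓  2044: Mon/Mon  2045: Tue/Wed  2046: Wed/Thu  2047: Thu/Fri  2048: Sat/Sat  2049: Sun/Mon  2050: Mon/Tue  2051: Tue/Wed  2052: Thu/Thu  2053: Fri/Sat
Both conditions hold in: 2015, 2026, 2037, 2043 — 4.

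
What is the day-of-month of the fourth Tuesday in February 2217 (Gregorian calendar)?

25

February 1, 2217 is a Saturday, so the first Tuesday is the 4th.
The fourth Tuesday is 4 + 21 = 25.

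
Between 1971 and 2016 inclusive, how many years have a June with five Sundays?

June has 30 days; it has five Sundays when Sunday falls among the first (month-length − 28) days — i.e. when June 1 is one of Sunday/Saturday.
June 1 by year: 1971:Tue 1972:Thu 1973:Fri 1974:Sat✓ 1975:Sun✓ 1976:Tue 1977:Wed 1978:Thu 1979:Fri 1980:Sun✓ 1981:Mon 1982:Tue 1983:Wed 1984:Fri 1985:Sat✓ …(16 more)… 2002:Sat✓ 2003:Sun✓ 2004:Tue 2005:Wed 2006:Thu 2007:Fri 2008:Sun✓ 2009:Mon 2010:Tue 2011:Wed 2012:Fri 2013:Sat✓ 2014:Sun✓ 2015:Mon 2016:Wed
Years with five Sundays: 1974, 1975, 1980, 1985, 1986, 1991, 1996, 1997, 2002, 2003, 2008, 2013, 2014 → 13.

13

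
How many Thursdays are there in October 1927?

October 1927 has 31 days and begins on Saturday.
The first Thursday is October 6.
Thursdays fall on 6, 13, 20, 27 — that's 4.

4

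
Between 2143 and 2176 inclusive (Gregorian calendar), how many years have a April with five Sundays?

April has 30 days; it has five Sundays when Sunday falls among the first (month-length − 28) days — i.e. when April 1 is one of Sunday/Saturday.
April 1 by year: 2143:Mon 2144:Wed 2145:Thu 2146:Fri 2147:Sat✓ 2148:Mon 2149:Tue 2150:Wed 2151:Thu 2152:Sat✓ 2153:Sun✓ 2154:Mon 2155:Tue 2156:Thu 2157:Fri …(4 more)… 2162:Thu 2163:Fri 2164:Sun✓ 2165:Mon 2166:Tue 2167:Wed 2168:Fri 2169:Sat✓ 2170:Sun✓ 2171:Mon 2172:Wed 2173:Thu 2174:Fri 2175:Sat✓ 2176:Mon
Years with five Sundays: 2147, 2152, 2153, 2158, 2159, 2164, 2169, 2170, 2175 → 9.

9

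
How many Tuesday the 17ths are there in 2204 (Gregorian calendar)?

3

Check the 17th of each month of 2204: Jan 17: Tue, Feb 17: Fri, Mar 17: Sat, Apr 17: Tue, May 17: Thu, Jun 17: Sun, Jul 17: Tue, Aug 17: Fri, Sep 17: Mon, Oct 17: Wed, Nov 17: Sat, Dec 17: Mon.
Tuesday occurs in January, April, July — 3 months.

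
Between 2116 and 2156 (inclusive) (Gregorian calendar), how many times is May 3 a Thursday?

5

Track May 3's weekday year by year (advancing +1, or +2 across a Feb 29):
  2116: Sun  2117: Mon (+1)  2118: Tue (+1)  2119: Wed (+1)  2120: Fri (+2)
  2121: Sat (+1)  2122: Sun (+1)  2123: Mon (+1)  2124: Wed (+2)  2125: Thu (+1) ✓
  2126: Fri (+1)  2127: Sat (+1)  2128: Mon (+2)  2129: Tue (+1)  … (13 more years) …
  2143: Fri (+1)  2144: Sun (+2)  2145: Mon (+1)  2146: Tue (+1)  2147: Wed (+1)
  2148: Fri (+2)  2149: Sat (+1)  2150: Sun (+1)  2151: Mon (+1)  2152: Wed (+2)
  2153: Thu (+1) ✓  2154: Fri (+1)  2155: Sat (+1)  2156: Mon (+2)
Thursday years: 2125, 2131, 2136, 2142, 2153 — 5 in total.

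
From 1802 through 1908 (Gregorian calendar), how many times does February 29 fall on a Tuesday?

3

Leap years in 1802–1908: 26 of them.
Feb 29 weekday advances by 5 (mod 7) from one leap year to the next four years later (or differs when a century non-leap intervenes).
Leap-day weekdays: 1804:Wed 1808:Mon 1812:Sat 1816:Thu 1820:Tue✓ 1824:Sun 1828:Fri 1832:Wed 1836:Mon 1840:Sat 1844:Thu 1848:Tue✓ 1852:Sun 1856:Fri 1860:Wed 1864:Mon 1868:Sat 1872:Thu 1876:Tue✓ 1880:Sun 1884:Fri 1888:Wed 1892:Mon 1896:Sat 1904:Mon 1908:Sat
Tuesday: 1820, 1848, 1876 → 3.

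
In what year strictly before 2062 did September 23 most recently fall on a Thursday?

From one year to the next, a fixed date's weekday advances by 1, or by 2 when a Feb 29 lies between the two dates.
2062: September 23 is Saturday.
2061: Friday (−1)
2060: Thursday (−1)
September 23 falls on a Thursday in 2060.

2060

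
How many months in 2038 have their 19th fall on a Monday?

2

Check the 19th of each month of 2038: Jan 19: Tue, Feb 19: Fri, Mar 19: Fri, Apr 19: Mon, May 19: Wed, Jun 19: Sat, Jul 19: Mon, Aug 19: Thu, Sep 19: Sun, Oct 19: Tue, Nov 19: Fri, Dec 19: Sun.
Monday occurs in April, July — 2 months.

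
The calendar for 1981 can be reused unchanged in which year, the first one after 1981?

Two years share a calendar iff Jan 1 falls on the same weekday and both are leap or both are common. 1981: Jan 1 is Thursday, common year.
1982: Jan 1 Friday, common
1983: Jan 1 Saturday, common
1984: Jan 1 Sunday, leap
1985: Jan 1 Tuesday, common
1986: Jan 1 Wednesday, common
1987: Jan 1 Thursday, common
1987 matches on both conditions.

1987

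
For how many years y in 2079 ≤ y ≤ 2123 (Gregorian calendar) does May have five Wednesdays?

May has 31 days; it has five Wednesdays when Wednesday falls among the first (month-length − 28) days — i.e. when May 1 is one of Wednesday/Tuesday/Monday.
May 1 by year: 2079:Mon✓ 2080:Wed✓ 2081:Thu 2082:Fri 2083:Sat 2084:Mon✓ 2085:Tue✓ 2086:Wed✓ 2087:Thu 2088:Sat 2089:Sun 2090:Mon✓ 2091:Tue✓ 2092:Thu 2093:Fri …(15 more)… 2109:Wed✓ 2110:Thu 2111:Fri 2112:Sun 2113:Mon✓ 2114:Tue✓ 2115:Wed✓ 2116:Fri 2117:Sat 2118:Sun 2119:Mon✓ 2120:Wed✓ 2121:Thu 2122:Fri 2123:Sat
Years with five Wednesdays: 2079, 2080, 2084, 2085, 2086, 2090, 2091, 2096, 2097, 2102, 2103, 2108, 2109, 2113, 2114, 2115, 2119, 2120 → 18.

18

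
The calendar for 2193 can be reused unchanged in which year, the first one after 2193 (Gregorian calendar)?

2199

Two years share a calendar iff Jan 1 falls on the same weekday and both are leap or both are common. 2193: Jan 1 is Tuesday, common year.
2194: Jan 1 Wednesday, common
2195: Jan 1 Thursday, common
2196: Jan 1 Friday, leap
2197: Jan 1 Sunday, common
2198: Jan 1 Monday, common
2199: Jan 1 Tuesday, common
2199 matches on both conditions.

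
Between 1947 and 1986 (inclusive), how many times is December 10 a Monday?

6

Track December 10's weekday year by year (advancing +1, or +2 across a Feb 29):
  1947: Wed  1948: Fri (+2)  1949: Sat (+1)  1950: Sun (+1)  1951: Mon (+1) ✓
  1952: Wed (+2)  1953: Thu (+1)  1954: Fri (+1)  1955: Sat (+1)  1956: Mon (+2) ✓
  1957: Tue (+1)  1958: Wed (+1)  1959: Thu (+1)  1960: Sat (+2)  … (12 more years) …
  1973: Mon (+1) ✓  1974: Tue (+1)  1975: Wed (+1)  1976: Fri (+2)  1977: Sat (+1)
  1978: Sun (+1)  1979: Mon (+1) ✓  1980: Wed (+2)  1981: Thu (+1)  1982: Fri (+1)
  1983: Sat (+1)  1984: Mon (+2) ✓  1985: Tue (+1)  1986: Wed (+1)
Monday years: 1951, 1956, 1962, 1973, 1979, 1984 — 6 in total.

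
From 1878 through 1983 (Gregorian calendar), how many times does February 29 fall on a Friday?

Leap years in 1878–1983: 25 of them.
Feb 29 weekday advances by 5 (mod 7) from one leap year to the next four years later (or differs when a century non-leap intervenes).
Leap-day weekdays: 1880:Sun 1884:Fri✓ 1888:Wed 1892:Mon 1896:Sat 1904:Mon 1908:Sat 1912:Thu 1916:Tue 1920:Sun 1924:Fri✓ 1928:Wed 1932:Mon 1936:Sat 1940:Thu 1944:Tue 1948:Sun 1952:Fri✓ 1956:Wed 1960:Mon 1964:Sat 1968:Thu 1972:Tue 1976:Sun 1980:Fri✓
Friday: 1884, 1924, 1952, 1980 → 4.

4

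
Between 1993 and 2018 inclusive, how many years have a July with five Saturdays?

July has 31 days; it has five Saturdays when Saturday falls among the first (month-length − 28) days — i.e. when July 1 is one of Saturday/Friday/Thursday.
July 1 by year: 1993:Thu✓ 1994:Fri✓ 1995:Sat✓ 1996:Mon 1997:Tue 1998:Wed 1999:Thu✓ 2000:Sat✓ 2001:Sun 2002:Mon 2003:Tue 2004:Thu✓ 2005:Fri✓ 2006:Sat✓ 2007:Sun 2008:Tue 2009:Wed 2010:Thu✓ 2011:Fri✓ 2012:Sun 2013:Mon 2014:Tue 2015:Wed 2016:Fri✓ 2017:Sat✓ 2018:Sun
Years with five Saturdays: 1993, 1994, 1995, 1999, 2000, 2004, 2005, 2006, 2010, 2011, 2016, 2017 → 12.

12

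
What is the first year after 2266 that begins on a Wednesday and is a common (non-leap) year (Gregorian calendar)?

Jan 1 advances by 2 weekdays after a leap year and by 1 after a common year.
2266: Jan 1 is Monday.
2267: Tuesday
2268: Wednesday (leap)
2269: Friday
2270: Saturday
2271: Sunday
2272: Monday (leap)
2273: Wednesday
2273 begins on a Wednesday and is a common year.

2273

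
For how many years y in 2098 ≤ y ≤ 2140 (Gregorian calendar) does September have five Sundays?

11

September has 30 days; it has five Sundays when Sunday falls among the first (month-length − 28) days — i.e. when September 1 is one of Sunday/Saturday.
September 1 by year: 2098:Mon 2099:Tue 2100:Wed 2101:Thu 2102:Fri 2103:Sat✓ 2104:Mon 2105:Tue 2106:Wed 2107:Thu 2108:Sat✓ 2109:Sun✓ 2110:Mon 2111:Tue 2112:Thu …(13 more)… 2126:Sun✓ 2127:Mon 2128:Wed 2129:Thu 2130:Fri 2131:Sat✓ 2132:Mon 2133:Tue 2134:Wed 2135:Thu 2136:Sat✓ 2137:Sun✓ 2138:Mon 2139:Tue 2140:Thu
Years with five Sundays: 2103, 2108, 2109, 2114, 2115, 2120, 2125, 2126, 2131, 2136, 2137 → 11.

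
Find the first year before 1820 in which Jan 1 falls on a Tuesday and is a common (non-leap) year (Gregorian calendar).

1811

Jan 1 advances by 2 weekdays after a leap year and by 1 after a common year.
1820: Jan 1 is Saturday (leap).
1819: Friday
1818: Thursday
1817: Wednesday
1816: Monday (leap)
1815: Sunday
1814: Saturday
1813: Friday
1812: Wednesday (leap)
1811: Tuesday
1811 begins on a Tuesday and is a common year.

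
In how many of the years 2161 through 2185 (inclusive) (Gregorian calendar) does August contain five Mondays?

12

August has 31 days; it has five Mondays when Monday falls among the first (month-length − 28) days — i.e. when August 1 is one of Monday/Sunday/Saturday.
August 1 by year: 2161:Sat✓ 2162:Sun✓ 2163:Mon✓ 2164:Wed 2165:Thu 2166:Fri 2167:Sat✓ 2168:Mon✓ 2169:Tue 2170:Wed 2171:Thu 2172:Sat✓ 2173:Sun✓ 2174:Mon✓ 2175:Tue 2176:Thu 2177:Fri 2178:Sat✓ 2179:Sun✓ 2180:Tue 2181:Wed 2182:Thu 2183:Fri 2184:Sun✓ 2185:Mon✓
Years with five Mondays: 2161, 2162, 2163, 2167, 2168, 2172, 2173, 2174, 2178, 2179, 2184, 2185 → 12.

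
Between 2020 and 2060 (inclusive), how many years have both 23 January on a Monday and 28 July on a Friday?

Check each year's weekday for 23 January and 28 July:
  2020: Thu/Tue  2021: Sat/Wed  2022: Sun/Thu  2023: Mon/Fri ✓  2024: Tue/Sun  2025: Thu/Mon  2026: Fri/Tue  2027: Sat/Wed  2028: Sun/Fri  2029: Tue/Sat  2030: Wed/Sun  2031: Thu/Mon  2032: Fri/Wed  2033: Sun/Thu  …(13 more)…  2047: Wed/Sun  2048: Thu/Tue  2049: Sat/Wed  2050: Sun/Thu  2051: Mon/Fri ✓  2052: Tue/Sun  2053: Thu/Mon  2054: Fri/Tue  2055: Sat/Wed  2056: Sun/Fri  2057: Tue/Sat  2058: Wed/Sun  2059: Thu/Mon  2060: Fri/Wed
Both conditions hold in: 2023, 2034, 2045, 2051 — 4.

4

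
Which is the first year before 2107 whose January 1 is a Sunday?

2102

Jan 1 advances by 2 weekdays after a leap year and by 1 after a common year.
2107: Jan 1 is Saturday.
2106: Friday
2105: Thursday
2104: Tuesday (leap)
2103: Monday
2102: Sunday
2102 begins on a Sunday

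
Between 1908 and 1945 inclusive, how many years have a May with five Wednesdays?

May has 31 days; it has five Wednesdays when Wednesday falls among the first (month-length − 28) days — i.e. when May 1 is one of Wednesday/Tuesday/Monday.
May 1 by year: 1908:Fri 1909:Sat 1910:Sun 1911:Mon✓ 1912:Wed✓ 1913:Thu 1914:Fri 1915:Sat 1916:Mon✓ 1917:Tue✓ 1918:Wed✓ 1919:Thu 1920:Sat 1921:Sun 1922:Mon✓ …(8 more)… 1931:Fri 1932:Sun 1933:Mon✓ 1934:Tue✓ 1935:Wed✓ 1936:Fri 1937:Sat 1938:Sun 1939:Mon✓ 1940:Wed✓ 1941:Thu 1942:Fri 1943:Sat 1944:Mon✓ 1945:Tue✓
Years with five Wednesdays: 1911, 1912, 1916, 1917, 1918, 1922, 1923, 1928, 1929, 1933, 1934, 1935, 1939, 1940, 1944, 1945 → 16.

16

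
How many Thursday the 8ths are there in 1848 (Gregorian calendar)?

1

Check the 8th of each month of 1848: Jan 8: Sat, Feb 8: Tue, Mar 8: Wed, Apr 8: Sat, May 8: Mon, Jun 8: Thu, Jul 8: Sat, Aug 8: Tue, Sep 8: Fri, Oct 8: Sun, Nov 8: Wed, Dec 8: Fri.
Thursday occurs in June — 1 month.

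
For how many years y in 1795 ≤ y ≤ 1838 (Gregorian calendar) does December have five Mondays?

19

December has 31 days; it has five Mondays when Monday falls among the first (month-length − 28) days — i.e. when December 1 is one of Monday/Sunday/Saturday.
December 1 by year: 1795:Tue 1796:Thu 1797:Fri 1798:Sat✓ 1799:Sun✓ 1800:Mon✓ 1801:Tue 1802:Wed 1803:Thu 1804:Sat✓ 1805:Sun✓ 1806:Mon✓ 1807:Tue 1808:Thu 1809:Fri …(14 more)… 1824:Wed 1825:Thu 1826:Fri 1827:Sat✓ 1828:Mon✓ 1829:Tue 1830:Wed 1831:Thu 1832:Sat✓ 1833:Sun✓ 1834:Mon✓ 1835:Tue 1836:Thu 1837:Fri 1838:Sat✓
Years with five Mondays: 1798, 1799, 1800, 1804, 1805, 1806, 1810, 1811, 1816, 1817, 1821, 1822, 1823, 1827, 1828, 1832, 1833, 1834, 1838 → 19.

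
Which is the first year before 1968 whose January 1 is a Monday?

Jan 1 advances by 2 weekdays after a leap year and by 1 after a common year.
1968: Jan 1 is Monday (leap).
1967: Sunday
1966: Saturday
1965: Friday
1964: Wednesday (leap)
1963: Tuesday
1962: Monday
1962 begins on a Monday

1962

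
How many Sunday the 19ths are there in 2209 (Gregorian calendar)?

Check the 19th of each month of 2209: Jan 19: Thu, Feb 19: Sun, Mar 19: Sun, Apr 19: Wed, May 19: Fri, Jun 19: Mon, Jul 19: Wed, Aug 19: Sat, Sep 19: Tue, Oct 19: Thu, Nov 19: Sun, Dec 19: Tue.
Sunday occurs in February, March, November — 3 months.

3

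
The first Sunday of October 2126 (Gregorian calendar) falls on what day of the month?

6

October 1, 2126 is a Tuesday, so the first Sunday is the 6th.
The first Sunday is 6 + 0 = 6.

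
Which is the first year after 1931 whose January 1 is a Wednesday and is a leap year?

Jan 1 advances by 2 weekdays after a leap year and by 1 after a common year.
1931: Jan 1 is Thursday.
1932: Friday (leap)
1933: Sunday
1934: Monday
1935: Tuesday
1936: Wednesday (leap)
1936 begins on a Wednesday and is a leap year.

1936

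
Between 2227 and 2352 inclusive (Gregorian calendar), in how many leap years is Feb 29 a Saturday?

5

Leap years in 2227–2352: 31 of them.
Feb 29 weekday advances by 5 (mod 7) from one leap year to the next four years later (or differs when a century non-leap intervenes).
Leap-day weekdays: 2228:Fri 2232:Wed 2236:Mon 2240:Sat✓ 2244:Thu 2248:Tue 2252:Sun 2256:Fri 2260:Wed 2264:Mon 2268:Sat✓ 2272:Thu 2276:Tue …(5 more)… 2304:Mon 2308:Sat✓ 2312:Thu 2316:Tue 2320:Sun 2324:Fri 2328:Wed 2332:Mon 2336:Sat✓ 2340:Thu 2344:Tue 2348:Sun 2352:Fri
Saturday: 2240, 2268, 2296, 2308, 2336 → 5.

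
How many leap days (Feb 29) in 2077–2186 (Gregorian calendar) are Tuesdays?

Leap years in 2077–2186: 26 of them.
Feb 29 weekday advances by 5 (mod 7) from one leap year to the next four years later (or differs when a century non-leap intervenes).
Leap-day weekdays: 2080:Thu 2084:Tue✓ 2088:Sun 2092:Fri 2096:Wed 2104:Fri 2108:Wed 2112:Mon 2116:Sat 2120:Thu 2124:Tue✓ 2128:Sun 2132:Fri 2136:Wed 2140:Mon 2144:Sat 2148:Thu 2152:Tue✓ 2156:Sun 2160:Fri 2164:Wed 2168:Mon 2172:Sat 2176:Thu 2180:Tue✓ 2184:Sun
Tuesday: 2084, 2124, 2152, 2180 → 4.

4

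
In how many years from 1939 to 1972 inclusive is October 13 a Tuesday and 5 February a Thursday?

4

Check each year's weekday for October 13 and 5 February:
  1939: Fri/Sun  1940: Sun/Mon  1941: Mon/Wed  1942: Tue/Thu ✓  1943: Wed/Fri  1944: Fri/Sat  1945: Sat/Mon  1946: Sun/Tue  1947: Mon/Wed  1948: Wed/Thu  1949: Thu/Sat  1950: Fri/Sun  1951: Sat/Mon  1952: Mon/Tue  …(6 more)…  1959: Tue/Thu ✓  1960: Thu/Fri  1961: Fri/Sun  1962: Sat/Mon  1963: Sun/Tue  1964: Tue/Wed  1965: Wed/Fri  1966: Thu/Sat  1967: Fri/Sun  1968: Sun/Mon  1969: Mon/Wed  1970: Tue/Thu ✓  1971: Wed/Fri  1972: Fri/Sat
Both conditions hold in: 1942, 1953, 1959, 1970 — 4.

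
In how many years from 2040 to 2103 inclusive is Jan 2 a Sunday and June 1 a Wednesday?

7

Check each year's weekday for Jan 2 and June 1:
  2040: Mon/Fri  2041: Wed/Sat  2042: Thu/Sun  2043: Fri/Mon  2044: Sat/Wed  2045: Mon/Thu  2046: Tue/Fri  2047: Wed/Sat  2048: Thu/Mon  2049: Sat/Tue  2050: Sun/Wed ✓  2051: Mon/Thu  2052: Tue/Sat  2053: Thu/Sun  …(36 more)…  2090: Mon/Thu  2091: Tue/Fri  2092: Wed/Sun  2093: Fri/Mon  2094: Sat/Tue  2095: Sun/Wed ✓  2096: Mon/Fri  2097: Wed/Sat  2098: Thu/Sun  2099: Fri/Mon  2100: Sat/Tue  2101: Sun/Wed ✓  2102: Mon/Thu  2103: Tue/Fri
Both conditions hold in: 2050, 2061, 2067, 2078, 2089, 2095, 2101 — 7.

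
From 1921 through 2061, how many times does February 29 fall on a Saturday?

Leap years in 1921–2061: 35 of them.
Feb 29 weekday advances by 5 (mod 7) from one leap year to the next four years later (or differs when a century non-leap intervenes).
Leap-day weekdays: 1924:Fri 1928:Wed 1932:Mon 1936:Sat✓ 1940:Thu 1944:Tue 1948:Sun 1952:Fri 1956:Wed 1960:Mon 1964:Sat✓ 1968:Thu 1972:Tue …(9 more)… 2012:Wed 2016:Mon 2020:Sat✓ 2024:Thu 2028:Tue 2032:Sun 2036:Fri 2040:Wed 2044:Mon 2048:Sat✓ 2052:Thu 2056:Tue 2060:Sun
Saturday: 1936, 1964, 1992, 2020, 2048 → 5.

5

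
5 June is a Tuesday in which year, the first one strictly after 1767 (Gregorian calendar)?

From one year to the next, a fixed date's weekday advances by 1, or by 2 when a Feb 29 lies between the two dates.
1767: June 5 is Friday.
1768: Sunday (+2)
1769: Monday (+1)
1770: Tuesday (+1)
5 June falls on a Tuesday in 1770.

1770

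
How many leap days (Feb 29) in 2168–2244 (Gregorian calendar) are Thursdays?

Leap years in 2168–2244: 19 of them.
Feb 29 weekday advances by 5 (mod 7) from one leap year to the next four years later (or differs when a century non-leap intervenes).
Leap-day weekdays: 2168:Mon 2172:Sat 2176:Thu✓ 2180:Tue 2184:Sun 2188:Fri 2192:Wed 2196:Mon 2204:Wed 2208:Mon 2212:Sat 2216:Thu✓ 2220:Tue 2224:Sun 2228:Fri 2232:Wed 2236:Mon 2240:Sat 2244:Thu✓
Thursday: 2176, 2216, 2244 → 3.

3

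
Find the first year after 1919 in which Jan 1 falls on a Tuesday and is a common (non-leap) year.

Jan 1 advances by 2 weekdays after a leap year and by 1 after a common year.
1919: Jan 1 is Wednesday.
1920: Thursday (leap)
1921: Saturday
1922: Sunday
1923: Monday
1924: Tuesday (leap)
1925: Thursday
1926: Friday
1927: Saturday
1928: Sunday (leap)
1929: Tuesday
1929 begins on a Tuesday and is a common year.

1929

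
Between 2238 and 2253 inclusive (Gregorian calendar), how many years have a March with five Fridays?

March has 31 days; it has five Fridays when Friday falls among the first (month-length − 28) days — i.e. when March 1 is one of Friday/Thursday/Wednesday.
March 1 by year: 2238:Thu✓ 2239:Fri✓ 2240:Sun 2241:Mon 2242:Tue 2243:Wed✓ 2244:Fri✓ 2245:Sat 2246:Sun 2247:Mon 2248:Wed✓ 2249:Thu✓ 2250:Fri✓ 2251:Sat 2252:Mon 2253:Tue
Years with five Fridays: 2238, 2239, 2243, 2244, 2248, 2249, 2250 → 7.

7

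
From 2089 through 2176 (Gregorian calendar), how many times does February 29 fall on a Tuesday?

2

Leap years in 2089–2176: 21 of them.
Feb 29 weekday advances by 5 (mod 7) from one leap year to the next four years later (or differs when a century non-leap intervenes).
Leap-day weekdays: 2092:Fri 2096:Wed 2104:Fri 2108:Wed 2112:Mon 2116:Sat 2120:Thu 2124:Tue✓ 2128:Sun 2132:Fri 2136:Wed 2140:Mon 2144:Sat 2148:Thu 2152:Tue✓ 2156:Sun 2160:Fri 2164:Wed 2168:Mon 2172:Sat 2176:Thu
Tuesday: 2124, 2152 → 2.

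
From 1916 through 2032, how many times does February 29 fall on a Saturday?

Leap years in 1916–2032: 30 of them.
Feb 29 weekday advances by 5 (mod 7) from one leap year to the next four years later (or differs when a century non-leap intervenes).
Leap-day weekdays: 1916:Tue 1920:Sun 1924:Fri 1928:Wed 1932:Mon 1936:Sat✓ 1940:Thu 1944:Tue 1948:Sun 1952:Fri 1956:Wed 1960:Mon 1964:Sat✓ …(4 more)… 1984:Wed 1988:Mon 1992:Sat✓ 1996:Thu 2000:Tue 2004:Sun 2008:Fri 2012:Wed 2016:Mon 2020:Sat✓ 2024:Thu 2028:Tue 2032:Sun
Saturday: 1936, 1964, 1992, 2020 → 4.

4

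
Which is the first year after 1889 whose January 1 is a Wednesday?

1890

Jan 1 advances by 2 weekdays after a leap year and by 1 after a common year.
1889: Jan 1 is Tuesday.
1890: Wednesday
1890 begins on a Wednesday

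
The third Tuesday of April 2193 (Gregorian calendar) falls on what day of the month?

April 1, 2193 is a Monday, so the first Tuesday is the 2nd.
The third Tuesday is 2 + 14 = 16.

16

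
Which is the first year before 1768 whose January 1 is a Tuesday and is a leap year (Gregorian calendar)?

1760

Jan 1 advances by 2 weekdays after a leap year and by 1 after a common year.
1768: Jan 1 is Friday (leap).
1767: Thursday
1766: Wednesday
1765: Tuesday
1764: Sunday (leap)
1763: Saturday
1762: Friday
1761: Thursday
1760: Tuesday (leap)
1760 begins on a Tuesday and is a leap year.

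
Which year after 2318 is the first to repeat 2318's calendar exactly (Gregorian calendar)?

Two years share a calendar iff Jan 1 falls on the same weekday and both are leap or both are common. 2318: Jan 1 is Tuesday, common year.
2319: Jan 1 Wednesday, common
2320: Jan 1 Thursday, leap
2321: Jan 1 Saturday, common
2322: Jan 1 Sunday, common
2323: Jan 1 Monday, common
2324: Jan 1 Tuesday, leap
2325: Jan 1 Thursday, common
2326: Jan 1 Friday, common
2327: Jan 1 Saturday, common
2328: Jan 1 Sunday, leap
2329: Jan 1 Tuesday, common
2329 matches on both conditions.

2329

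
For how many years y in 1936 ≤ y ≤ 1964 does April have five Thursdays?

April has 30 days; it has five Thursdays when Thursday falls among the first (month-length − 28) days — i.e. when April 1 is one of Thursday/Wednesday.
April 1 by year: 1936:Wed✓ 1937:Thu✓ 1938:Fri 1939:Sat 1940:Mon 1941:Tue 1942:Wed✓ 1943:Thu✓ 1944:Sat 1945:Sun 1946:Mon 1947:Tue 1948:Thu✓ 1949:Fri 1950:Sat 1951:Sun 1952:Tue 1953:Wed✓ 1954:Thu✓ 1955:Fri 1956:Sun 1957:Mon 1958:Tue 1959:Wed✓ 1960:Fri 1961:Sat 1962:Sun 1963:Mon 1964:Wed✓
Years with five Thursdays: 1936, 1937, 1942, 1943, 1948, 1953, 1954, 1959, 1964 → 9.

9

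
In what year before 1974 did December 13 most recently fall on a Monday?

From one year to the next, a fixed date's weekday advances by 1, or by 2 when a Feb 29 lies between the two dates.
1974: December 13 is Friday.
1973: Thursday (−1)
1972: Wednesday (−1)
1971: Monday (−2)
December 13 falls on a Monday in 1971.

1971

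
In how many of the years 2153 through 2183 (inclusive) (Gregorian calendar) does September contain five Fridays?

September has 30 days; it has five Fridays when Friday falls among the first (month-length − 28) days — i.e. when September 1 is one of Friday/Thursday.
September 1 by year: 2153:Sat 2154:Sun 2155:Mon 2156:Wed 2157:Thu✓ 2158:Fri✓ 2159:Sat 2160:Mon 2161:Tue 2162:Wed 2163:Thu✓ 2164:Sat 2165:Sun 2166:Mon 2167:Tue 2168:Thu✓ 2169:Fri✓ 2170:Sat 2171:Sun 2172:Tue 2173:Wed 2174:Thu✓ 2175:Fri✓ 2176:Sun 2177:Mon 2178:Tue 2179:Wed 2180:Fri✓ 2181:Sat 2182:Sun 2183:Mon
Years with five Fridays: 2157, 2158, 2163, 2168, 2169, 2174, 2175, 2180 → 8.

8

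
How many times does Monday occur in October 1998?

October 1998 has 31 days and begins on Thursday.
The first Monday is October 5.
Mondays fall on 5, 12, 19, 26 — that's 4.

4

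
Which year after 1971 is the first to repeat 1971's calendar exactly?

Two years share a calendar iff Jan 1 falls on the same weekday and both are leap or both are common. 1971: Jan 1 is Friday, common year.
1972: Jan 1 Saturday, leap
1973: Jan 1 Monday, common
1974: Jan 1 Tuesday, common
1975: Jan 1 Wednesday, common
1976: Jan 1 Thursday, leap
1977: Jan 1 Saturday, common
1978: Jan 1 Sunday, common
1979: Jan 1 Monday, common
1980: Jan 1 Tuesday, leap
1981: Jan 1 Thursday, common
1982: Jan 1 Friday, common
1982 matches on both conditions.

1982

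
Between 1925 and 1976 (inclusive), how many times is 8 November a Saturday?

7

Track 8 November's weekday year by year (advancing +1, or +2 across a Feb 29):
  1925: Sun  1926: Mon (+1)  1927: Tue (+1)  1928: Thu (+2)  1929: Fri (+1)
  1930: Sat (+1) ✓  1931: Sun (+1)  1932: Tue (+2)  1933: Wed (+1)  1934: Thu (+1)
  1935: Fri (+1)  1936: Sun (+2)  1937: Mon (+1)  1938: Tue (+1)  … (24 more years) …
  1963: Fri (+1)  1964: Sun (+2)  1965: Mon (+1)  1966: Tue (+1)  1967: Wed (+1)
  1968: Fri (+2)  1969: Sat (+1) ✓  1970: Sun (+1)  1971: Mon (+1)  1972: Wed (+2)
  1973: Thu (+1)  1974: Fri (+1)  1975: Sat (+1) ✓  1976: Mon (+2)
Saturday years: 1930, 1941, 1947, 1952, 1958, 1969, 1975 — 7 in total.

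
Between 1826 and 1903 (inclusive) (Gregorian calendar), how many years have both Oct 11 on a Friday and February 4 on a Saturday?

Check each year's weekday for Oct 11 and February 4:
  1826: Wed/Sat  1827: Thu/Sun  1828: Sat/Mon  1829: Sun/Wed  1830: Mon/Thu  1831: Tue/Fri  1832: Thu/Sat  1833: Fri/Mon  1834: Sat/Tue  1835: Sun/Wed  1836: Tue/Thu  1837: Wed/Sat  1838: Thu/Sun  1839: Fri/Mon  …(50 more)…  1890: Sat/Tue  1891: Sun/Wed  1892: Tue/Thu  1893: Wed/Sat  1894: Thu/Sun  1895: Fri/Mon  1896: Sun/Tue  1897: Mon/Thu  1898: Tue/Fri  1899: Wed/Sat  1900: Thu/Sun  1901: Fri/Mon  1902: Sat/Tue  1903: Sun/Wed
Both conditions hold in: no year — 0.

0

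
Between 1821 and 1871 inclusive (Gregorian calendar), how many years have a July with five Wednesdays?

21

July has 31 days; it has five Wednesdays when Wednesday falls among the first (month-length − 28) days — i.e. when July 1 is one of Wednesday/Tuesday/Monday.
July 1 by year: 1821:Sun 1822:Mon✓ 1823:Tue✓ 1824:Thu 1825:Fri 1826:Sat 1827:Sun 1828:Tue✓ 1829:Wed✓ 1830:Thu 1831:Fri 1832:Sun 1833:Mon✓ 1834:Tue✓ 1835:Wed✓ …(21 more)… 1857:Wed✓ 1858:Thu 1859:Fri 1860:Sun 1861:Mon✓ 1862:Tue✓ 1863:Wed✓ 1864:Fri 1865:Sat 1866:Sun 1867:Mon✓ 1868:Wed✓ 1869:Thu 1870:Fri 1871:Sat
Years with five Wednesdays: 1822, 1823, 1828, 1829, 1833, 1834, 1835, 1839, 1840, 1844, 1845, 1846, 1850, 1851, 1856, 1857, 1861, 1862, 1863, 1867, 1868 → 21.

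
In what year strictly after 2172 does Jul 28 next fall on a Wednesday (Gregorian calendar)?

From one year to the next, a fixed date's weekday advances by 1, or by 2 when a Feb 29 lies between the two dates.
2172: July 28 is Tuesday.
2173: Wednesday (+1)
Jul 28 falls on a Wednesday in 2173.

2173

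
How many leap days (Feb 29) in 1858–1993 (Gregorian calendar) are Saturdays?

6

Leap years in 1858–1993: 33 of them.
Feb 29 weekday advances by 5 (mod 7) from one leap year to the next four years later (or differs when a century non-leap intervenes).
Leap-day weekdays: 1860:Wed 1864:Mon 1868:Sat✓ 1872:Thu 1876:Tue 1880:Sun 1884:Fri 1888:Wed 1892:Mon 1896:Sat✓ 1904:Mon 1908:Sat✓ 1912:Thu …(7 more)… 1944:Tue 1948:Sun 1952:Fri 1956:Wed 1960:Mon 1964:Sat✓ 1968:Thu 1972:Tue 1976:Sun 1980:Fri 1984:Wed 1988:Mon 1992:Sat✓
Saturday: 1868, 1896, 1908, 1936, 1964, 1992 → 6.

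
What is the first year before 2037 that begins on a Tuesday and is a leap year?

2036

Jan 1 advances by 2 weekdays after a leap year and by 1 after a common year.
2037: Jan 1 is Thursday.
2036: Tuesday (leap)
2036 begins on a Tuesday and is a leap year.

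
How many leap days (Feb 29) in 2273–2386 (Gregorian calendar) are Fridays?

4

Leap years in 2273–2386: 27 of them.
Feb 29 weekday advances by 5 (mod 7) from one leap year to the next four years later (or differs when a century non-leap intervenes).
Leap-day weekdays: 2276:Tue 2280:Sun 2284:Fri✓ 2288:Wed 2292:Mon 2296:Sat 2304:Mon 2308:Sat 2312:Thu 2316:Tue 2320:Sun 2324:Fri✓ 2328:Wed 2332:Mon 2336:Sat 2340:Thu 2344:Tue 2348:Sun 2352:Fri✓ 2356:Wed 2360:Mon 2364:Sat 2368:Thu 2372:Tue 2376:Sun 2380:Fri✓ 2384:Wed
Friday: 2284, 2324, 2352, 2380 → 4.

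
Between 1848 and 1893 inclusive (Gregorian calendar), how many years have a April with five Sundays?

April has 30 days; it has five Sundays when Sunday falls among the first (month-length − 28) days — i.e. when April 1 is one of Sunday/Saturday.
April 1 by year: 1848:Sat✓ 1849:Sun✓ 1850:Mon 1851:Tue 1852:Thu 1853:Fri 1854:Sat✓ 1855:Sun✓ 1856:Tue 1857:Wed 1858:Thu 1859:Fri 1860:Sun✓ 1861:Mon 1862:Tue …(16 more)… 1879:Tue 1880:Thu 1881:Fri 1882:Sat✓ 1883:Sun✓ 1884:Tue 1885:Wed 1886:Thu 1887:Fri 1888:Sun✓ 1889:Mon 1890:Tue 1891:Wed 1892:Fri 1893:Sat✓
Years with five Sundays: 1848, 1849, 1854, 1855, 1860, 1865, 1866, 1871, 1876, 1877, 1882, 1883, 1888, 1893 → 14.

14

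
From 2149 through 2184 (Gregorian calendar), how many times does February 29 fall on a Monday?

Leap years in 2149–2184: 9 of them.
Feb 29 weekday advances by 5 (mod 7) from one leap year to the next four years later (or differs when a century non-leap intervenes).
Leap-day weekdays: 2152:Tue 2156:Sun 2160:Fri 2164:Wed 2168:Mon✓ 2172:Sat 2176:Thu 2180:Tue 2184:Sun
Monday: 2168 → 1.

1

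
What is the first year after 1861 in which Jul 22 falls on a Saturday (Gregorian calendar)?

1865

From one year to the next, a fixed date's weekday advances by 1, or by 2 when a Feb 29 lies between the two dates.
1861: July 22 is Monday.
1862: Tuesday (+1)
1863: Wednesday (+1)
1864: Friday (+2)
1865: Saturday (+1)
Jul 22 falls on a Saturday in 1865.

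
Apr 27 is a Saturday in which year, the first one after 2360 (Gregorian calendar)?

From one year to the next, a fixed date's weekday advances by 1, or by 2 when a Feb 29 lies between the two dates.
2360: April 27 is Wednesday.
2361: Thursday (+1)
2362: Friday (+1)
2363: Saturday (+1)
Apr 27 falls on a Saturday in 2363.

2363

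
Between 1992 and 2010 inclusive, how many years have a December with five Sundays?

7

December has 31 days; it has five Sundays when Sunday falls among the first (month-length − 28) days — i.e. when December 1 is one of Sunday/Saturday/Friday.
December 1 by year: 1992:Tue 1993:Wed 1994:Thu 1995:Fri✓ 1996:Sun✓ 1997:Mon 1998:Tue 1999:Wed 2000:Fri✓ 2001:Sat✓ 2002:Sun✓ 2003:Mon 2004:Wed 2005:Thu 2006:Fri✓ 2007:Sat✓ 2008:Mon 2009:Tue 2010:Wed
Years with five Sundays: 1995, 1996, 2000, 2001, 2002, 2006, 2007 → 7.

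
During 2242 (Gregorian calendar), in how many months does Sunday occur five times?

4

A month of length L has five Sundays iff its first Sunday is on day ≤ L−28 (so day 1–3 in a 31-day month, 1–2 in a 30-day month, day 1 in a leap February).
Checking each month of 2242: Jan starts Sat (31d) ✓; Feb starts Tue (28d); Mar starts Tue (31d); Apr starts Fri (30d); May starts Sun (31d) ✓; Jun starts Wed (30d); Jul starts Fri (31d) ✓; Aug starts Mon (31d); Sep starts Thu (30d); Oct starts Sat (31d) ✓; Nov starts Tue (30d); Dec starts Thu (31d).
Five-Sunday months: January, May, July, October → 4.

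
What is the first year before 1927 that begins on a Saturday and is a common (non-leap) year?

Jan 1 advances by 2 weekdays after a leap year and by 1 after a common year.
1927: Jan 1 is Saturday.
1926: Friday
1925: Thursday
1924: Tuesday (leap)
1923: Monday
1922: Sunday
1921: Saturday
1921 begins on a Saturday and is a common year.

1921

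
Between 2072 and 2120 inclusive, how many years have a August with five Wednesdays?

August has 31 days; it has five Wednesdays when Wednesday falls among the first (month-length − 28) days — i.e. when August 1 is one of Wednesday/Tuesday/Monday.
August 1 by year: 2072:Mon✓ 2073:Tue✓ 2074:Wed✓ 2075:Thu 2076:Sat 2077:Sun 2078:Mon✓ 2079:Tue✓ 2080:Thu 2081:Fri 2082:Sat 2083:Sun 2084:Tue✓ 2085:Wed✓ 2086:Thu …(19 more)… 2106:Sun 2107:Mon✓ 2108:Wed✓ 2109:Thu 2110:Fri 2111:Sat 2112:Mon✓ 2113:Tue✓ 2114:Wed✓ 2115:Thu 2116:Sat 2117:Sun 2118:Mon✓ 2119:Tue✓ 2120:Thu
Years with five Wednesdays: 2072, 2073, 2074, 2078, 2079, 2084, 2085, 2089, 2090, 2091, 2095, 2096, 2101, 2102, 2103, 2107, 2108, 2112, 2113, 2114, 2118, 2119 → 22.

22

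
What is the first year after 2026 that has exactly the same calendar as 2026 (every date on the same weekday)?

Two years share a calendar iff Jan 1 falls on the same weekday and both are leap or both are common. 2026: Jan 1 is Thursday, common year.
2027: Jan 1 Friday, common
2028: Jan 1 Saturday, leap
2029: Jan 1 Monday, common
2030: Jan 1 Tuesday, common
2031: Jan 1 Wednesday, common
2032: Jan 1 Thursday, leap
2033: Jan 1 Saturday, common
2034: Jan 1 Sunday, common
2035: Jan 1 Monday, common
2036: Jan 1 Tuesday, leap
2037: Jan 1 Thursday, common
2037 matches on both conditions.

2037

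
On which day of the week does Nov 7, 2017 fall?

January 1, 2017 is a Sunday.
November 7 is day 311 of the year, i.e. 310 days after Jan 1.
310 mod 7 = 2, so advance 2 weekdays from Sunday: Tuesday.

Tuesday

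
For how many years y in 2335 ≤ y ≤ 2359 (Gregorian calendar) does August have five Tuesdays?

August has 31 days; it has five Tuesdays when Tuesday falls among the first (month-length − 28) days — i.e. when August 1 is one of Tuesday/Monday/Sunday.
August 1 by year: 2335:Thu 2336:Sat 2337:Sun✓ 2338:Mon✓ 2339:Tue✓ 2340:Thu 2341:Fri 2342:Sat 2343:Sun✓ 2344:Tue✓ 2345:Wed 2346:Thu 2347:Fri 2348:Sun✓ 2349:Mon✓ 2350:Tue✓ 2351:Wed 2352:Fri 2353:Sat 2354:Sun✓ 2355:Mon✓ 2356:Wed 2357:Thu 2358:Fri 2359:Sat
Years with five Tuesdays: 2337, 2338, 2339, 2343, 2344, 2348, 2349, 2350, 2354, 2355 → 10.

10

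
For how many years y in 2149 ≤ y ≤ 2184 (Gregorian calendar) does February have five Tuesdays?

2

February has 28 days (29 in leap years); it has five Tuesdays when Tuesday falls among the first (month-length − 28) days — i.e. when February 1 is Tuesday in a leap year (never in a common year).
February 1 by year: 2149:Sat 2150:Sun 2151:Mon 2152:Tue✓ 2153:Thu 2154:Fri 2155:Sat 2156:Sun 2157:Tue 2158:Wed 2159:Thu 2160:Fri 2161:Sun 2162:Mon 2163:Tue …(6 more)… 2170:Thu 2171:Fri 2172:Sat 2173:Mon 2174:Tue 2175:Wed 2176:Thu 2177:Sat 2178:Sun 2179:Mon 2180:Tue✓ 2181:Thu 2182:Fri 2183:Sat 2184:Sun
Years with five Tuesdays: 2152, 2180 → 2.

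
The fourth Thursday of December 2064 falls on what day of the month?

December 1, 2064 is a Monday, so the first Thursday is the 4th.
The fourth Thursday is 4 + 21 = 25.

25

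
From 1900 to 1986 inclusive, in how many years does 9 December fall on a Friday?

12

Track 9 December's weekday year by year (advancing +1, or +2 across a Feb 29):
  1900: Sun  1901: Mon (+1)  1902: Tue (+1)  1903: Wed (+1)  1904: Fri (+2) ✓
  1905: Sat (+1)  1906: Sun (+1)  1907: Mon (+1)  1908: Wed (+2)  1909: Thu (+1)
  1910: Fri (+1) ✓  1911: Sat (+1)  1912: Mon (+2)  1913: Tue (+1)  … (59 more years) …
  1973: Sun (+1)  1974: Mon (+1)  1975: Tue (+1)  1976: Thu (+2)  1977: Fri (+1) ✓
  1978: Sat (+1)  1979: Sun (+1)  1980: Tue (+2)  1981: Wed (+1)  1982: Thu (+1)
  1983: Fri (+1) ✓  1984: Sun (+2)  1985: Mon (+1)  1986: Tue (+1)
Friday years: 1904, 1910, 1921, 1927, 1932, 1938, 1949, 1955, 1960, 1966, 1977, 1983 — 12 in total.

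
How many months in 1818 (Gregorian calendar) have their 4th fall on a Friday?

2

Check the 4th of each month of 1818: Jan 4: Sun, Feb 4: Wed, Mar 4: Wed, Apr 4: Sat, May 4: Mon, Jun 4: Thu, Jul 4: Sat, Aug 4: Tue, Sep 4: Fri, Oct 4: Sun, Nov 4: Wed, Dec 4: Fri.
Friday occurs in September, December — 2 months.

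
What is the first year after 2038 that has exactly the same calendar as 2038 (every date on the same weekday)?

2049

Two years share a calendar iff Jan 1 falls on the same weekday and both are leap or both are common. 2038: Jan 1 is Friday, common year.
2039: Jan 1 Saturday, common
2040: Jan 1 Sunday, leap
2041: Jan 1 Tuesday, common
2042: Jan 1 Wednesday, common
2043: Jan 1 Thursday, common
2044: Jan 1 Friday, leap
2045: Jan 1 Sunday, common
2046: Jan 1 Monday, common
2047: Jan 1 Tuesday, common
2048: Jan 1 Wednesday, leap
2049: Jan 1 Friday, common
2049 matches on both conditions.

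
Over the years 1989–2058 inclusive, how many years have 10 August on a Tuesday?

10

Track 10 August's weekday year by year (advancing +1, or +2 across a Feb 29):
  1989: Thu  1990: Fri (+1)  1991: Sat (+1)  1992: Mon (+2)  1993: Tue (+1) ✓
  1994: Wed (+1)  1995: Thu (+1)  1996: Sat (+2)  1997: Sun (+1)  1998: Mon (+1)
  1999: Tue (+1) ✓  2000: Thu (+2)  2001: Fri (+1)  2002: Sat (+1)  … (42 more years) …
  2045: Thu (+1)  2046: Fri (+1)  2047: Sat (+1)  2048: Mon (+2)  2049: Tue (+1) ✓
  2050: Wed (+1)  2051: Thu (+1)  2052: Sat (+2)  2053: Sun (+1)  2054: Mon (+1)
  2055: Tue (+1) ✓  2056: Thu (+2)  2057: Fri (+1)  2058: Sat (+1)
Tuesday years: 1993, 1999, 2004, 2010, 2021, 2027, 2032, 2038, 2049, 2055 — 10 in total.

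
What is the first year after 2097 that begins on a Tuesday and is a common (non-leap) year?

2109

Jan 1 advances by 2 weekdays after a leap year and by 1 after a common year.
2097: Jan 1 is Tuesday.
2098: Wednesday
2099: Thursday
2100: Friday
2101: Saturday
2102: Sunday
2103: Monday
2104: Tuesday (leap)
2105: Thursday
2106: Friday
2107: Saturday
2108: Sunday (leap)
2109: Tuesday
2109 begins on a Tuesday and is a common year.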